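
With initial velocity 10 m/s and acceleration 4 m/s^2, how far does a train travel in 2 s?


Given: v0 = 10 m/s, a = 4 m/s^2, t = 2 s
Using s = v0*t + (1/2)*a*t^2
s = 10*2 + (1/2)*4*2^2
s = 20 + (1/2)*16
s = 20 + 8
s = 28

28 m


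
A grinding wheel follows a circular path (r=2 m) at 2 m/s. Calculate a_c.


Given: v = 2 m/s, r = 2 m
Using a_c = v^2 / r
a_c = 2^2 / 2
a_c = 4 / 2
a_c = 2 m/s^2

2 m/s^2


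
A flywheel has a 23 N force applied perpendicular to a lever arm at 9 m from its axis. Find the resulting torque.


Given: F = 23 N, r = 9 m, angle = 90 deg (perpendicular)
Using tau = F * r * sin(90)
sin(90) = 1
tau = 23 * 9 * 1
tau = 207 Nm

207 Nm


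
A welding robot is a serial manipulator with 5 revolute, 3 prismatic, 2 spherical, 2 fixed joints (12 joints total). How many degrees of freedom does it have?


Given: serial robot with 5 revolute, 3 prismatic, 2 spherical, 2 fixed joints
DOF contribution per joint type: revolute=1, prismatic=1, spherical=3, fixed=0
DOF = 5*1 + 3*1 + 2*3 + 2*0
DOF = 14

14


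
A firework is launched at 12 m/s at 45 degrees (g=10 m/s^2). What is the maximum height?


Given: v0 = 12 m/s, theta = 45 deg, g = 10 m/s^2
sin^2(45) = 1/2
Using H = v0^2 * sin^2(theta) / (2*g)
H = 12^2 * 1/2 / (2*10)
H = 144 * 1/2 / 20
H = 72 / 20
H = 18/5 m

18/5 m


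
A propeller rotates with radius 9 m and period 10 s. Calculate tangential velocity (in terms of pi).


Given: radius r = 9 m, period T = 10 s
Using v = 2*pi*r / T
v = 2*pi*9 / 10
v = 18*pi / 10
v = 9/5*pi m/s

9/5*pi m/s


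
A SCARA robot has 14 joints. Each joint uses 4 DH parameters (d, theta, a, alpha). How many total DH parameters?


Given: 14 joints, 4 DH parameters per joint (d, theta, a, alpha)
Total DH parameters = number_of_joints * 4
Total = 14 * 4
Total = 56

56


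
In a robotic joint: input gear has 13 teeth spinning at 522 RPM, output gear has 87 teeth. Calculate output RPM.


Given: N1 = 13 teeth, w1 = 522 RPM, N2 = 87 teeth
Using N1*w1 = N2*w2
w2 = N1*w1 / N2
w2 = 13*522 / 87
w2 = 6786 / 87
w2 = 78 RPM

78 RPM


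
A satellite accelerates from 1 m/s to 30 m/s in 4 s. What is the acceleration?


Given: initial velocity v0 = 1 m/s, final velocity v = 30 m/s, time t = 4 s
Using a = (v - v0) / t
a = (30 - 1) / 4
a = 29 / 4
a = 29/4 m/s^2

29/4 m/s^2


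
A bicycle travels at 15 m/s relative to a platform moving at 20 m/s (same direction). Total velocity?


Given: object velocity = 15 m/s, platform velocity = 20 m/s (same direction)
Using classical velocity addition: v_total = v_object + v_platform
v_total = 15 + 20
v_total = 35 m/s

35 m/s


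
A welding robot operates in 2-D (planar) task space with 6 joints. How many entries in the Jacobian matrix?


Given: task space dimension = 2, joints = 6
Jacobian is a 2 x 6 matrix
Total entries = rows * columns
Total = 2 * 6
Total = 12

12


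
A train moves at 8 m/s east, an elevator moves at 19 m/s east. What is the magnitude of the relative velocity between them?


Given: v_A = 8 m/s east, v_B = 19 m/s east
Both move in the same direction; relative speed = |v_A - v_B|
|8 - 19| = |-11|
= 11 m/s

11 m/s


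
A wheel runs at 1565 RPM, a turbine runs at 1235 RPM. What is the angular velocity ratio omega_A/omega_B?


Given: RPM_A = 1565, RPM_B = 1235
omega = 2*pi*RPM/60, so omega_A/omega_B = RPM_A / RPM_B
omega_A/omega_B = 1565 / 1235
omega_A/omega_B = 313/247

313/247


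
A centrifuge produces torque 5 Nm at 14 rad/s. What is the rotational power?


Given: tau = 5 Nm, omega = 14 rad/s
Using P = tau * omega
P = 5 * 14
P = 70 W

70 W


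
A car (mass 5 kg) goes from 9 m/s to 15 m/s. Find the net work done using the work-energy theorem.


Given: m = 5 kg, v0 = 9 m/s, v = 15 m/s
Using W = (1/2)*m*(v^2 - v0^2)
v^2 = 15^2 = 225
v0^2 = 9^2 = 81
v^2 - v0^2 = 225 - 81 = 144
W = (1/2)*5*144 = 360 J

360 J


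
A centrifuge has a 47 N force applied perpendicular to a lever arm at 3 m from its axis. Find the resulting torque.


Given: F = 47 N, r = 3 m, angle = 90 deg (perpendicular)
Using tau = F * r * sin(90)
sin(90) = 1
tau = 47 * 3 * 1
tau = 141 Nm

141 Nm


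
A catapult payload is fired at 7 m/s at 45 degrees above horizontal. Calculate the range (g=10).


Given: v0 = 7 m/s, theta = 45 deg, g = 10 m/s^2
sin(2*45) = sin(90) = 1
Using R = v0^2 * sin(2*theta) / g
R = 7^2 * 1 / 10
R = 49 / 10
R = 49/10 m

49/10 m


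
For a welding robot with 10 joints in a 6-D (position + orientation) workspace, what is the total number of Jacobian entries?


Given: task space dimension = 6, joints = 10
Jacobian is a 6 x 10 matrix
Total entries = rows * columns
Total = 6 * 10
Total = 60

60


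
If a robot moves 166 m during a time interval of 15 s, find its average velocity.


Given: distance d = 166 m, time t = 15 s
Using v = d / t
v = 166 / 15
v = 166/15 m/s

166/15 m/s


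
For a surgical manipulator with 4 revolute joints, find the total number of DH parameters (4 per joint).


Given: 4 joints, 4 DH parameters per joint (d, theta, a, alpha)
Total DH parameters = number_of_joints * 4
Total = 4 * 4
Total = 16

16


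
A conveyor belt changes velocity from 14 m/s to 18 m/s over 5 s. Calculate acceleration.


Given: initial velocity v0 = 14 m/s, final velocity v = 18 m/s, time t = 5 s
Using a = (v - v0) / t
a = (18 - 14) / 5
a = 4 / 5
a = 4/5 m/s^2

4/5 m/s^2


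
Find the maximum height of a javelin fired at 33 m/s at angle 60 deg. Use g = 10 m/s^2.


Given: v0 = 33 m/s, theta = 60 deg, g = 10 m/s^2
sin^2(60) = 3/4
Using H = v0^2 * sin^2(theta) / (2*g)
H = 33^2 * 3/4 / (2*10)
H = 1089 * 3/4 / 20
H = 3267/4 / 20
H = 3267/80 m

3267/80 m


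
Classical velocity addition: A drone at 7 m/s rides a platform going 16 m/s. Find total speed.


Given: object velocity = 7 m/s, platform velocity = 16 m/s (same direction)
Using classical velocity addition: v_total = v_object + v_platform
v_total = 7 + 16
v_total = 23 m/s

23 m/s


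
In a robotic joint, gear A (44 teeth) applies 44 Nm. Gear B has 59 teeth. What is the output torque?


Given: N1 = 44, N2 = 59, T1 = 44 Nm
Using T2/T1 = N2/N1
T2 = T1 * N2 / N1
T2 = 44 * 59 / 44
T2 = 2596 / 44
T2 = 59 Nm

59 Nm


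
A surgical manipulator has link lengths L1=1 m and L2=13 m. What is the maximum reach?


Given: L1 = 1 m, L2 = 13 m
For a 2-link planar arm, max reach = L1 + L2 (fully extended)
Max reach = 1 + 13
Max reach = 14 m

14 m


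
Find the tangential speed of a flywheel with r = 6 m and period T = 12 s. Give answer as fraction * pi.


Given: radius r = 6 m, period T = 12 s
Using v = 2*pi*r / T
v = 2*pi*6 / 12
v = 12*pi / 12
v = 1*pi m/s

1*pi m/s


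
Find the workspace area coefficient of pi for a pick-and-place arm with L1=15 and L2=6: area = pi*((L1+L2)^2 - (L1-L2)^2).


Given: L1 = 15, L2 = 6
(L1+L2)^2 = (21)^2 = 441
(L1-L2)^2 = (9)^2 = 81
Difference = 441 - 81 = 360
This equals 4*L1*L2 = 4*15*6 = 360
Workspace area = 360*pi

360


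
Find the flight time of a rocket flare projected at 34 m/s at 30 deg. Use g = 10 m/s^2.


Given: v0 = 34 m/s, theta = 30 deg, g = 10 m/s^2
sin(30) = 1/2
Using T = 2*v0*sin(theta) / g
T = 2*34*1/2 / 10
T = 34 / 10
T = 17/5 s

17/5 s


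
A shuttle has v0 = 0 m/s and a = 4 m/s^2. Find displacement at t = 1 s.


Given: v0 = 0 m/s, a = 4 m/s^2, t = 1 s
Using s = v0*t + (1/2)*a*t^2
s = 0*1 + (1/2)*4*1^2
s = 0 + (1/2)*4
s = 0 + 2
s = 2

2 m


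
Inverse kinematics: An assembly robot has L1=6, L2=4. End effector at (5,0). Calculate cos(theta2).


Given: L1 = 6, L2 = 4, target (x, y) = (5, 0)
Using cos(theta2) = (x^2 + y^2 - L1^2 - L2^2) / (2*L1*L2)
x^2 + y^2 = 5^2 + 0 = 25
L1^2 + L2^2 = 36 + 16 = 52
Numerator = 25 - 52 = -27
Denominator = 2*6*4 = 48
cos(theta2) = -27/48 = -9/16

-9/16


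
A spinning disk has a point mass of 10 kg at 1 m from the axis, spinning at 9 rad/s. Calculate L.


Given: m = 10 kg, r = 1 m, omega = 9 rad/s
For a point mass: I = m*r^2
I = 10*1^2 = 10*1 = 10
L = I*omega = 10*9
L = 90 kg*m^2/s

90 kg*m^2/s


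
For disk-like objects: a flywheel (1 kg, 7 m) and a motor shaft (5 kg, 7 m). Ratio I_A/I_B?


Given: M1=1 kg, R1=7 m, M2=5 kg, R2=7 m
For a disk: I = (1/2)*M*R^2, so I_A/I_B = (M1*R1^2)/(M2*R2^2)
M1*R1^2 = 1*49 = 49
M2*R2^2 = 5*49 = 245
I_A/I_B = 49/245 = 1/5

1/5


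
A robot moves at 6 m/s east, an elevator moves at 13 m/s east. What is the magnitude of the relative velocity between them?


Given: v_A = 6 m/s east, v_B = 13 m/s east
Both move in the same direction; relative speed = |v_A - v_B|
|6 - 13| = |-7|
= 7 m/s

7 m/s


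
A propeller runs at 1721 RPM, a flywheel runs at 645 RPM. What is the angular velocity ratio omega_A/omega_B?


Given: RPM_A = 1721, RPM_B = 645
omega = 2*pi*RPM/60, so omega_A/omega_B = RPM_A / RPM_B
omega_A/omega_B = 1721 / 645
omega_A/omega_B = 1721/645

1721/645


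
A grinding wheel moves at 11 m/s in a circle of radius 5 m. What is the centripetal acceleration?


Given: v = 11 m/s, r = 5 m
Using a_c = v^2 / r
a_c = 11^2 / 5
a_c = 121 / 5
a_c = 121/5 m/s^2

121/5 m/s^2


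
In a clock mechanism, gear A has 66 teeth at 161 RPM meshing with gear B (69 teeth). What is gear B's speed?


Given: N1 = 66 teeth, w1 = 161 RPM, N2 = 69 teeth
Using N1*w1 = N2*w2
w2 = N1*w1 / N2
w2 = 66*161 / 69
w2 = 10626 / 69
w2 = 154 RPM

154 RPM


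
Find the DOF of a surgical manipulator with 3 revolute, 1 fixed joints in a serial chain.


Given: serial robot with 3 revolute, 1 fixed joints
DOF contribution per joint type: revolute=1, prismatic=1, spherical=3, fixed=0
DOF = 3*1 + 1*0
DOF = 3

3


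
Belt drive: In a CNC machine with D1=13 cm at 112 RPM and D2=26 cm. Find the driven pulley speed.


Given: D1 = 13 cm, w1 = 112 RPM, D2 = 26 cm
Using D1*w1 = D2*w2
w2 = D1*w1 / D2
w2 = 13*112 / 26
w2 = 1456 / 26
w2 = 56 RPM

56 RPM


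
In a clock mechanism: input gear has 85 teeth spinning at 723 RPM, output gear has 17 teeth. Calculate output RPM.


Given: N1 = 85 teeth, w1 = 723 RPM, N2 = 17 teeth
Using N1*w1 = N2*w2
w2 = N1*w1 / N2
w2 = 85*723 / 17
w2 = 61455 / 17
w2 = 3615 RPM

3615 RPM


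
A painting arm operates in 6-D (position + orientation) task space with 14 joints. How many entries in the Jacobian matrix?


Given: task space dimension = 6, joints = 14
Jacobian is a 6 x 14 matrix
Total entries = rows * columns
Total = 6 * 14
Total = 84

84


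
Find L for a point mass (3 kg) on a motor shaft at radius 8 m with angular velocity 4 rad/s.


Given: m = 3 kg, r = 8 m, omega = 4 rad/s
For a point mass: I = m*r^2
I = 3*8^2 = 3*64 = 192
L = I*omega = 192*4
L = 768 kg*m^2/s

768 kg*m^2/s


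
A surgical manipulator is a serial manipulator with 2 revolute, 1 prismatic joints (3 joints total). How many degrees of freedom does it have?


Given: serial robot with 2 revolute, 1 prismatic joints
DOF contribution per joint type: revolute=1, prismatic=1, spherical=3, fixed=0
DOF = 2*1 + 1*1
DOF = 3

3


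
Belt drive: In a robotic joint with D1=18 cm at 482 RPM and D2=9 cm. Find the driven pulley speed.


Given: D1 = 18 cm, w1 = 482 RPM, D2 = 9 cm
Using D1*w1 = D2*w2
w2 = D1*w1 / D2
w2 = 18*482 / 9
w2 = 8676 / 9
w2 = 964 RPM

964 RPM


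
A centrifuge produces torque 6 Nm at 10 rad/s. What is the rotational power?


Given: tau = 6 Nm, omega = 10 rad/s
Using P = tau * omega
P = 6 * 10
P = 60 W

60 W


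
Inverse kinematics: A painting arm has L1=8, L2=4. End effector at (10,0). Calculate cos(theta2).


Given: L1 = 8, L2 = 4, target (x, y) = (10, 0)
Using cos(theta2) = (x^2 + y^2 - L1^2 - L2^2) / (2*L1*L2)
x^2 + y^2 = 10^2 + 0 = 100
L1^2 + L2^2 = 64 + 16 = 80
Numerator = 100 - 80 = 20
Denominator = 2*8*4 = 64
cos(theta2) = 20/64 = 5/16

5/16


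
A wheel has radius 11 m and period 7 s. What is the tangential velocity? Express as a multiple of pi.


Given: radius r = 11 m, period T = 7 s
Using v = 2*pi*r / T
v = 2*pi*11 / 7
v = 22*pi / 7
v = 22/7*pi m/s

22/7*pi m/s


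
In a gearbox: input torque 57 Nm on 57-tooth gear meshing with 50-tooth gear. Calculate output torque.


Given: N1 = 57, N2 = 50, T1 = 57 Nm
Using T2/T1 = N2/N1
T2 = T1 * N2 / N1
T2 = 57 * 50 / 57
T2 = 2850 / 57
T2 = 50 Nm

50 Nm


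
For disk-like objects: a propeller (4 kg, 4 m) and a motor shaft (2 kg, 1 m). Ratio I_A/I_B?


Given: M1=4 kg, R1=4 m, M2=2 kg, R2=1 m
For a disk: I = (1/2)*M*R^2, so I_A/I_B = (M1*R1^2)/(M2*R2^2)
M1*R1^2 = 4*16 = 64
M2*R2^2 = 2*1 = 2
I_A/I_B = 64/2 = 32

32


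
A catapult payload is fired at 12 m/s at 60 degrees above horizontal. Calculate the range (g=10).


Given: v0 = 12 m/s, theta = 60 deg, g = 10 m/s^2
sin(2*60) = sin(120) = sqrt(3)/2
Using R = v0^2 * sin(2*theta) / g
R = 12^2 * (sqrt(3)/2) / 10
R = 144 * sqrt(3) / 20
R = 36/5*sqrt(3) m

36/5*sqrt(3) m


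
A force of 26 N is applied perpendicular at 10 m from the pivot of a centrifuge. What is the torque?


Given: F = 26 N, r = 10 m, angle = 90 deg (perpendicular)
Using tau = F * r * sin(90)
sin(90) = 1
tau = 26 * 10 * 1
tau = 260 Nm

260 Nm


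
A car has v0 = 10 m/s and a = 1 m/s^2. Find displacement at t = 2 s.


Given: v0 = 10 m/s, a = 1 m/s^2, t = 2 s
Using s = v0*t + (1/2)*a*t^2
s = 10*2 + (1/2)*1*2^2
s = 20 + (1/2)*4
s = 20 + 2
s = 22

22 m


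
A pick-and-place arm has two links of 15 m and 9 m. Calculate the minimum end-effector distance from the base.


Given: L1 = 15 m, L2 = 9 m
For a 2-link planar arm, min reach = |L1 - L2| (second link folded back)
Min reach = |15 - 9|
Min reach = 6 m

6 m


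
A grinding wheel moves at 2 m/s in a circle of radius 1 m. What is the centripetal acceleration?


Given: v = 2 m/s, r = 1 m
Using a_c = v^2 / r
a_c = 2^2 / 1
a_c = 4 / 1
a_c = 4 m/s^2

4 m/s^2


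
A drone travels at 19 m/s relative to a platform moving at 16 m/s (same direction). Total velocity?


Given: object velocity = 19 m/s, platform velocity = 16 m/s (same direction)
Using classical velocity addition: v_total = v_object + v_platform
v_total = 19 + 16
v_total = 35 m/s

35 m/s


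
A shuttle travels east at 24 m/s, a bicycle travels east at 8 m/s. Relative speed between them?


Given: v_A = 24 m/s east, v_B = 8 m/s east
Both move in the same direction; relative speed = |v_A - v_B|
|24 - 8| = |16|
= 16 m/s

16 m/s


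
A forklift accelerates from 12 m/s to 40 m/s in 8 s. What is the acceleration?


Given: initial velocity v0 = 12 m/s, final velocity v = 40 m/s, time t = 8 s
Using a = (v - v0) / t
a = (40 - 12) / 8
a = 28 / 8
a = 7/2 m/s^2

7/2 m/s^2


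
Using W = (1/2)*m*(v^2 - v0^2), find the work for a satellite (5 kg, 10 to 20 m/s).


Given: m = 5 kg, v0 = 10 m/s, v = 20 m/s
Using W = (1/2)*m*(v^2 - v0^2)
v^2 = 20^2 = 400
v0^2 = 10^2 = 100
v^2 - v0^2 = 400 - 100 = 300
W = (1/2)*5*300 = 750 J

750 J


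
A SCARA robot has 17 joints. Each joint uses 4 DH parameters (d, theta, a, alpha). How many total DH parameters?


Given: 17 joints, 4 DH parameters per joint (d, theta, a, alpha)
Total DH parameters = number_of_joints * 4
Total = 17 * 4
Total = 68

68


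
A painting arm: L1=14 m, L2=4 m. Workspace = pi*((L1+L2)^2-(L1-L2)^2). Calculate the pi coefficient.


Given: L1 = 14, L2 = 4
(L1+L2)^2 = (18)^2 = 324
(L1-L2)^2 = (10)^2 = 100
Difference = 324 - 100 = 224
This equals 4*L1*L2 = 4*14*4 = 224
Workspace area = 224*pi

224


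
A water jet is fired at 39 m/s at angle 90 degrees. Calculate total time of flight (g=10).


Given: v0 = 39 m/s, theta = 90 deg, g = 10 m/s^2
sin(90) = 1
Using T = 2*v0*sin(theta) / g
T = 2*39*1 / 10
T = 78 / 10
T = 39/5 s

39/5 s


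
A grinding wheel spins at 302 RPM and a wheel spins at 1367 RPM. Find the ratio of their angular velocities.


Given: RPM_A = 302, RPM_B = 1367
omega = 2*pi*RPM/60, so omega_A/omega_B = RPM_A / RPM_B
omega_A/omega_B = 302 / 1367
omega_A/omega_B = 302/1367

302/1367


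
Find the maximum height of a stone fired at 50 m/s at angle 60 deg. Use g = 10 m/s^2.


Given: v0 = 50 m/s, theta = 60 deg, g = 10 m/s^2
sin^2(60) = 3/4
Using H = v0^2 * sin^2(theta) / (2*g)
H = 50^2 * 3/4 / (2*10)
H = 2500 * 3/4 / 20
H = 1875 / 20
H = 375/4 m

375/4 m


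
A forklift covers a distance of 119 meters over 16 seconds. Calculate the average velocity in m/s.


Given: distance d = 119 m, time t = 16 s
Using v = d / t
v = 119 / 16
v = 119/16 m/s

119/16 m/s


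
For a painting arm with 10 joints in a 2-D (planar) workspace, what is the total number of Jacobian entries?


Given: task space dimension = 2, joints = 10
Jacobian is a 2 x 10 matrix
Total entries = rows * columns
Total = 2 * 10
Total = 20

20


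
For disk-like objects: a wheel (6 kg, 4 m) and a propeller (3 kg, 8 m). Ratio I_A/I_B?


Given: M1=6 kg, R1=4 m, M2=3 kg, R2=8 m
For a disk: I = (1/2)*M*R^2, so I_A/I_B = (M1*R1^2)/(M2*R2^2)
M1*R1^2 = 6*16 = 96
M2*R2^2 = 3*64 = 192
I_A/I_B = 96/192 = 1/2

1/2


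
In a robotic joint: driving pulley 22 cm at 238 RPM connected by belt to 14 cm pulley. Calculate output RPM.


Given: D1 = 22 cm, w1 = 238 RPM, D2 = 14 cm
Using D1*w1 = D2*w2
w2 = D1*w1 / D2
w2 = 22*238 / 14
w2 = 5236 / 14
w2 = 374 RPM

374 RPM


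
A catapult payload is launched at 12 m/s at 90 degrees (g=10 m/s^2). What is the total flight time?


Given: v0 = 12 m/s, theta = 90 deg, g = 10 m/s^2
sin(90) = 1
Using T = 2*v0*sin(theta) / g
T = 2*12*1 / 10
T = 24 / 10
T = 12/5 s

12/5 s


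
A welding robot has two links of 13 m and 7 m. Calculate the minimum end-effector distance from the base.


Given: L1 = 13 m, L2 = 7 m
For a 2-link planar arm, min reach = |L1 - L2| (second link folded back)
Min reach = |13 - 7|
Min reach = 6 m

6 m


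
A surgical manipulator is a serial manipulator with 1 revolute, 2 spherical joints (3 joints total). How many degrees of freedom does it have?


Given: serial robot with 1 revolute, 2 spherical joints
DOF contribution per joint type: revolute=1, prismatic=1, spherical=3, fixed=0
DOF = 1*1 + 2*3
DOF = 7

7


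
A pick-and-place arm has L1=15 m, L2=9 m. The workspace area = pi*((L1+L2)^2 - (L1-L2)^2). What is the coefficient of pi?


Given: L1 = 15, L2 = 9
(L1+L2)^2 = (24)^2 = 576
(L1-L2)^2 = (6)^2 = 36
Difference = 576 - 36 = 540
This equals 4*L1*L2 = 4*15*9 = 540
Workspace area = 540*pi

540


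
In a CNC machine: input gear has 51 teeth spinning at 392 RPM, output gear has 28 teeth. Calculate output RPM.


Given: N1 = 51 teeth, w1 = 392 RPM, N2 = 28 teeth
Using N1*w1 = N2*w2
w2 = N1*w1 / N2
w2 = 51*392 / 28
w2 = 19992 / 28
w2 = 714 RPM

714 RPM


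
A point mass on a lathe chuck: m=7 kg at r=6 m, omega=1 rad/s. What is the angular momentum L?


Given: m = 7 kg, r = 6 m, omega = 1 rad/s
For a point mass: I = m*r^2
I = 7*6^2 = 7*36 = 252
L = I*omega = 252*1
L = 252 kg*m^2/s

252 kg*m^2/s


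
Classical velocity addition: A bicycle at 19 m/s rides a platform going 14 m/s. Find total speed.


Given: object velocity = 19 m/s, platform velocity = 14 m/s (same direction)
Using classical velocity addition: v_total = v_object + v_platform
v_total = 19 + 14
v_total = 33 m/s

33 m/s


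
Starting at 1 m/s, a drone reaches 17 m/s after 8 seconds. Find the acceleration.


Given: initial velocity v0 = 1 m/s, final velocity v = 17 m/s, time t = 8 s
Using a = (v - v0) / t
a = (17 - 1) / 8
a = 16 / 8
a = 2 m/s^2

2 m/s^2


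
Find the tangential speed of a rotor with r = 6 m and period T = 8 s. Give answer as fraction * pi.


Given: radius r = 6 m, period T = 8 s
Using v = 2*pi*r / T
v = 2*pi*6 / 8
v = 12*pi / 8
v = 3/2*pi m/s

3/2*pi m/s


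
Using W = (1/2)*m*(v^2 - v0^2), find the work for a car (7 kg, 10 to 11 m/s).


Given: m = 7 kg, v0 = 10 m/s, v = 11 m/s
Using W = (1/2)*m*(v^2 - v0^2)
v^2 = 11^2 = 121
v0^2 = 10^2 = 100
v^2 - v0^2 = 121 - 100 = 21
W = (1/2)*7*21 = 147/2 J

147/2 J


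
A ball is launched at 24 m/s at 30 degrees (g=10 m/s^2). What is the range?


Given: v0 = 24 m/s, theta = 30 deg, g = 10 m/s^2
sin(2*30) = sin(60) = sqrt(3)/2
Using R = v0^2 * sin(2*theta) / g
R = 24^2 * (sqrt(3)/2) / 10
R = 576 * sqrt(3) / 20
R = 144/5*sqrt(3) m

144/5*sqrt(3) m


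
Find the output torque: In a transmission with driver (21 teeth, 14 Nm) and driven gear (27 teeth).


Given: N1 = 21, N2 = 27, T1 = 14 Nm
Using T2/T1 = N2/N1
T2 = T1 * N2 / N1
T2 = 14 * 27 / 21
T2 = 378 / 21
T2 = 18 Nm

18 Nm


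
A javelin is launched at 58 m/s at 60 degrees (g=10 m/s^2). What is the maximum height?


Given: v0 = 58 m/s, theta = 60 deg, g = 10 m/s^2
sin^2(60) = 3/4
Using H = v0^2 * sin^2(theta) / (2*g)
H = 58^2 * 3/4 / (2*10)
H = 3364 * 3/4 / 20
H = 2523 / 20
H = 2523/20 m

2523/20 m


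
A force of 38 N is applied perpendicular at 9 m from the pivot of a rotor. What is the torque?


Given: F = 38 N, r = 9 m, angle = 90 deg (perpendicular)
Using tau = F * r * sin(90)
sin(90) = 1
tau = 38 * 9 * 1
tau = 342 Nm

342 Nm


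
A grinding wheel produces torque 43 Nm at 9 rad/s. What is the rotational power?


Given: tau = 43 Nm, omega = 9 rad/s
Using P = tau * omega
P = 43 * 9
P = 387 W

387 W


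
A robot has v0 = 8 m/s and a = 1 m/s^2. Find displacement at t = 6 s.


Given: v0 = 8 m/s, a = 1 m/s^2, t = 6 s
Using s = v0*t + (1/2)*a*t^2
s = 8*6 + (1/2)*1*6^2
s = 48 + (1/2)*36
s = 48 + 18
s = 66

66 m


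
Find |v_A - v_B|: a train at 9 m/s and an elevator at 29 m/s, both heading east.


Given: v_A = 9 m/s east, v_B = 29 m/s east
Both move in the same direction; relative speed = |v_A - v_B|
|9 - 29| = |-20|
= 20 m/s

20 m/s


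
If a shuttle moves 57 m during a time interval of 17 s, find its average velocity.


Given: distance d = 57 m, time t = 17 s
Using v = d / t
v = 57 / 17
v = 57/17 m/s

57/17 m/s


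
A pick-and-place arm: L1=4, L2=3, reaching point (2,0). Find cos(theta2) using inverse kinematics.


Given: L1 = 4, L2 = 3, target (x, y) = (2, 0)
Using cos(theta2) = (x^2 + y^2 - L1^2 - L2^2) / (2*L1*L2)
x^2 + y^2 = 2^2 + 0 = 4
L1^2 + L2^2 = 16 + 9 = 25
Numerator = 4 - 25 = -21
Denominator = 2*4*3 = 24
cos(theta2) = -21/24 = -7/8

-7/8


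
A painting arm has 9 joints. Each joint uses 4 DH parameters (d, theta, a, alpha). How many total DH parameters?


Given: 9 joints, 4 DH parameters per joint (d, theta, a, alpha)
Total DH parameters = number_of_joints * 4
Total = 9 * 4
Total = 36

36


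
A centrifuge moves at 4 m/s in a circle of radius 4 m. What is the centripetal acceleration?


Given: v = 4 m/s, r = 4 m
Using a_c = v^2 / r
a_c = 4^2 / 4
a_c = 16 / 4
a_c = 4 m/s^2

4 m/s^2


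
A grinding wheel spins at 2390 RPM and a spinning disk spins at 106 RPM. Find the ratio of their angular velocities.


Given: RPM_A = 2390, RPM_B = 106
omega = 2*pi*RPM/60, so omega_A/omega_B = RPM_A / RPM_B
omega_A/omega_B = 2390 / 106
omega_A/omega_B = 1195/53

1195/53


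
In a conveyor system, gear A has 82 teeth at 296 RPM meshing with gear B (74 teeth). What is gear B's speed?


Given: N1 = 82 teeth, w1 = 296 RPM, N2 = 74 teeth
Using N1*w1 = N2*w2
w2 = N1*w1 / N2
w2 = 82*296 / 74
w2 = 24272 / 74
w2 = 328 RPM

328 RPM


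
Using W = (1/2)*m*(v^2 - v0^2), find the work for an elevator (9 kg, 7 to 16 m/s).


Given: m = 9 kg, v0 = 7 m/s, v = 16 m/s
Using W = (1/2)*m*(v^2 - v0^2)
v^2 = 16^2 = 256
v0^2 = 7^2 = 49
v^2 - v0^2 = 256 - 49 = 207
W = (1/2)*9*207 = 1863/2 J

1863/2 J


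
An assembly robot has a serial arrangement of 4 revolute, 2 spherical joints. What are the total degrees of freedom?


Given: serial robot with 4 revolute, 2 spherical joints
DOF contribution per joint type: revolute=1, prismatic=1, spherical=3, fixed=0
DOF = 4*1 + 2*3
DOF = 10

10


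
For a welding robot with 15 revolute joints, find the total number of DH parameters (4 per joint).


Given: 15 joints, 4 DH parameters per joint (d, theta, a, alpha)
Total DH parameters = number_of_joints * 4
Total = 15 * 4
Total = 60

60


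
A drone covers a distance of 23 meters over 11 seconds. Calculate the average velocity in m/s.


Given: distance d = 23 m, time t = 11 s
Using v = d / t
v = 23 / 11
v = 23/11 m/s

23/11 m/s


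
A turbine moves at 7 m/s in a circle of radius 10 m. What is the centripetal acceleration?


Given: v = 7 m/s, r = 10 m
Using a_c = v^2 / r
a_c = 7^2 / 10
a_c = 49 / 10
a_c = 49/10 m/s^2

49/10 m/s^2


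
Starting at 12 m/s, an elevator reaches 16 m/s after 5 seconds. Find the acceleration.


Given: initial velocity v0 = 12 m/s, final velocity v = 16 m/s, time t = 5 s
Using a = (v - v0) / t
a = (16 - 12) / 5
a = 4 / 5
a = 4/5 m/s^2

4/5 m/s^2


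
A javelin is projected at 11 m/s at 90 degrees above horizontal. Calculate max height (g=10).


Given: v0 = 11 m/s, theta = 90 deg, g = 10 m/s^2
sin^2(90) = 1
Using H = v0^2 * sin^2(theta) / (2*g)
H = 11^2 * 1 / (2*10)
H = 121 * 1 / 20
H = 121 / 20
H = 121/20 m

121/20 m


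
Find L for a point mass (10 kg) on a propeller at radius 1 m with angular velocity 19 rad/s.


Given: m = 10 kg, r = 1 m, omega = 19 rad/s
For a point mass: I = m*r^2
I = 10*1^2 = 10*1 = 10
L = I*omega = 10*19
L = 190 kg*m^2/s

190 kg*m^2/s


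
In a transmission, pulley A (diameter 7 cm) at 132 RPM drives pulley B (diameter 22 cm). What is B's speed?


Given: D1 = 7 cm, w1 = 132 RPM, D2 = 22 cm
Using D1*w1 = D2*w2
w2 = D1*w1 / D2
w2 = 7*132 / 22
w2 = 924 / 22
w2 = 42 RPM

42 RPM


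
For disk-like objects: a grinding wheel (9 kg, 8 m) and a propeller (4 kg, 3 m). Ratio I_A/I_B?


Given: M1=9 kg, R1=8 m, M2=4 kg, R2=3 m
For a disk: I = (1/2)*M*R^2, so I_A/I_B = (M1*R1^2)/(M2*R2^2)
M1*R1^2 = 9*64 = 576
M2*R2^2 = 4*9 = 36
I_A/I_B = 576/36 = 16

16


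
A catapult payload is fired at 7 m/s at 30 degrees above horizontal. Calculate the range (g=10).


Given: v0 = 7 m/s, theta = 30 deg, g = 10 m/s^2
sin(2*30) = sin(60) = sqrt(3)/2
Using R = v0^2 * sin(2*theta) / g
R = 7^2 * (sqrt(3)/2) / 10
R = 49 * sqrt(3) / 20
R = 49/20*sqrt(3) m

49/20*sqrt(3) m


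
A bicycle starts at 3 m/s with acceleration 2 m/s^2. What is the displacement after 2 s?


Given: v0 = 3 m/s, a = 2 m/s^2, t = 2 s
Using s = v0*t + (1/2)*a*t^2
s = 3*2 + (1/2)*2*2^2
s = 6 + (1/2)*8
s = 6 + 4
s = 10

10 m


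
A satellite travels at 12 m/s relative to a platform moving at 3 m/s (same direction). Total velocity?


Given: object velocity = 12 m/s, platform velocity = 3 m/s (same direction)
Using classical velocity addition: v_total = v_object + v_platform
v_total = 12 + 3
v_total = 15 m/s

15 m/s


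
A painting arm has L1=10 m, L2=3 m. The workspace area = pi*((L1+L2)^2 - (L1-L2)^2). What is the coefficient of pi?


Given: L1 = 10, L2 = 3
(L1+L2)^2 = (13)^2 = 169
(L1-L2)^2 = (7)^2 = 49
Difference = 169 - 49 = 120
This equals 4*L1*L2 = 4*10*3 = 120
Workspace area = 120*pi

120


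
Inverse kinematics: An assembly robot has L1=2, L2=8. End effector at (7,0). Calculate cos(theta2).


Given: L1 = 2, L2 = 8, target (x, y) = (7, 0)
Using cos(theta2) = (x^2 + y^2 - L1^2 - L2^2) / (2*L1*L2)
x^2 + y^2 = 7^2 + 0 = 49
L1^2 + L2^2 = 4 + 64 = 68
Numerator = 49 - 68 = -19
Denominator = 2*2*8 = 32
cos(theta2) = -19/32 = -19/32

-19/32


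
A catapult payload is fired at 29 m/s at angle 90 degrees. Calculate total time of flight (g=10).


Given: v0 = 29 m/s, theta = 90 deg, g = 10 m/s^2
sin(90) = 1
Using T = 2*v0*sin(theta) / g
T = 2*29*1 / 10
T = 58 / 10
T = 29/5 s

29/5 s


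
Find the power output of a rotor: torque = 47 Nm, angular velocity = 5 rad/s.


Given: tau = 47 Nm, omega = 5 rad/s
Using P = tau * omega
P = 47 * 5
P = 235 W

235 W


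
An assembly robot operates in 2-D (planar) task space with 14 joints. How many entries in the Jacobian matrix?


Given: task space dimension = 2, joints = 14
Jacobian is a 2 x 14 matrix
Total entries = rows * columns
Total = 2 * 14
Total = 28

28


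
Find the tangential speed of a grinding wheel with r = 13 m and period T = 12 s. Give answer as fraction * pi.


Given: radius r = 13 m, period T = 12 s
Using v = 2*pi*r / T
v = 2*pi*13 / 12
v = 26*pi / 12
v = 13/6*pi m/s

13/6*pi m/s


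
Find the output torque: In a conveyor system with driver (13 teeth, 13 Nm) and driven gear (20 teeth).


Given: N1 = 13, N2 = 20, T1 = 13 Nm
Using T2/T1 = N2/N1
T2 = T1 * N2 / N1
T2 = 13 * 20 / 13
T2 = 260 / 13
T2 = 20 Nm

20 Nm


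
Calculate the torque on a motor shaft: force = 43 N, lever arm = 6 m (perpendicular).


Given: F = 43 N, r = 6 m, angle = 90 deg (perpendicular)
Using tau = F * r * sin(90)
sin(90) = 1
tau = 43 * 6 * 1
tau = 258 Nm

258 Nm


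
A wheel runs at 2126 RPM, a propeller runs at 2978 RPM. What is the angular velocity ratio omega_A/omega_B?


Given: RPM_A = 2126, RPM_B = 2978
omega = 2*pi*RPM/60, so omega_A/omega_B = RPM_A / RPM_B
omega_A/omega_B = 2126 / 2978
omega_A/omega_B = 1063/1489

1063/1489


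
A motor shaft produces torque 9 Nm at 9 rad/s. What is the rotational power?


Given: tau = 9 Nm, omega = 9 rad/s
Using P = tau * omega
P = 9 * 9
P = 81 W

81 W


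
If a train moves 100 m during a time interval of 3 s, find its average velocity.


Given: distance d = 100 m, time t = 3 s
Using v = d / t
v = 100 / 3
v = 100/3 m/s

100/3 m/s


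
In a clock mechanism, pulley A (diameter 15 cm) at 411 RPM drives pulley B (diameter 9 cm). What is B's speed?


Given: D1 = 15 cm, w1 = 411 RPM, D2 = 9 cm
Using D1*w1 = D2*w2
w2 = D1*w1 / D2
w2 = 15*411 / 9
w2 = 6165 / 9
w2 = 685 RPM

685 RPM


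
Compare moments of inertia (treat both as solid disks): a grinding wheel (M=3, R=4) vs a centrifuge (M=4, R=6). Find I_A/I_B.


Given: M1=3 kg, R1=4 m, M2=4 kg, R2=6 m
For a disk: I = (1/2)*M*R^2, so I_A/I_B = (M1*R1^2)/(M2*R2^2)
M1*R1^2 = 3*16 = 48
M2*R2^2 = 4*36 = 144
I_A/I_B = 48/144 = 1/3

1/3


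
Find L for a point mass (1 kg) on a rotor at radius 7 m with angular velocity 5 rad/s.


Given: m = 1 kg, r = 7 m, omega = 5 rad/s
For a point mass: I = m*r^2
I = 1*7^2 = 1*49 = 49
L = I*omega = 49*5
L = 245 kg*m^2/s

245 kg*m^2/s


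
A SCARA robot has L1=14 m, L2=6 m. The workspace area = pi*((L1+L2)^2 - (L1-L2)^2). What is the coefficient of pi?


Given: L1 = 14, L2 = 6
(L1+L2)^2 = (20)^2 = 400
(L1-L2)^2 = (8)^2 = 64
Difference = 400 - 64 = 336
This equals 4*L1*L2 = 4*14*6 = 336
Workspace area = 336*pi

336


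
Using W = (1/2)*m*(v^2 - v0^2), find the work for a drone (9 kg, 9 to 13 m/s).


Given: m = 9 kg, v0 = 9 m/s, v = 13 m/s
Using W = (1/2)*m*(v^2 - v0^2)
v^2 = 13^2 = 169
v0^2 = 9^2 = 81
v^2 - v0^2 = 169 - 81 = 88
W = (1/2)*9*88 = 396 J

396 J


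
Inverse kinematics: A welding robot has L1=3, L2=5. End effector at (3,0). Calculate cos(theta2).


Given: L1 = 3, L2 = 5, target (x, y) = (3, 0)
Using cos(theta2) = (x^2 + y^2 - L1^2 - L2^2) / (2*L1*L2)
x^2 + y^2 = 3^2 + 0 = 9
L1^2 + L2^2 = 9 + 25 = 34
Numerator = 9 - 34 = -25
Denominator = 2*3*5 = 30
cos(theta2) = -25/30 = -5/6

-5/6


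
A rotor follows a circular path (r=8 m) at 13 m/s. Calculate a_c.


Given: v = 13 m/s, r = 8 m
Using a_c = v^2 / r
a_c = 13^2 / 8
a_c = 169 / 8
a_c = 169/8 m/s^2

169/8 m/s^2


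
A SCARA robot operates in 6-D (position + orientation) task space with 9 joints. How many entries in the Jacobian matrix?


Given: task space dimension = 6, joints = 9
Jacobian is a 6 x 9 matrix
Total entries = rows * columns
Total = 6 * 9
Total = 54

54


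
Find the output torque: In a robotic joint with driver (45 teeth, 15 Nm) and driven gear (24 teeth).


Given: N1 = 45, N2 = 24, T1 = 15 Nm
Using T2/T1 = N2/N1
T2 = T1 * N2 / N1
T2 = 15 * 24 / 45
T2 = 360 / 45
T2 = 8 Nm

8 Nm


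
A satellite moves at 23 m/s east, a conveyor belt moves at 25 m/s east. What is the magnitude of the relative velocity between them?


Given: v_A = 23 m/s east, v_B = 25 m/s east
Both move in the same direction; relative speed = |v_A - v_B|
|23 - 25| = |-2|
= 2 m/s

2 m/s


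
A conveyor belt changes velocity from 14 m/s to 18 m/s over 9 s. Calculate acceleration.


Given: initial velocity v0 = 14 m/s, final velocity v = 18 m/s, time t = 9 s
Using a = (v - v0) / t
a = (18 - 14) / 9
a = 4 / 9
a = 4/9 m/s^2

4/9 m/s^2


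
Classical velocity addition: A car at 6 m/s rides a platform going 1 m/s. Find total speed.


Given: object velocity = 6 m/s, platform velocity = 1 m/s (same direction)
Using classical velocity addition: v_total = v_object + v_platform
v_total = 6 + 1
v_total = 7 m/s

7 m/s


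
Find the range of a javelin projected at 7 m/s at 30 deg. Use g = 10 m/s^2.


Given: v0 = 7 m/s, theta = 30 deg, g = 10 m/s^2
sin(2*30) = sin(60) = sqrt(3)/2
Using R = v0^2 * sin(2*theta) / g
R = 7^2 * (sqrt(3)/2) / 10
R = 49 * sqrt(3) / 20
R = 49/20*sqrt(3) m

49/20*sqrt(3) m


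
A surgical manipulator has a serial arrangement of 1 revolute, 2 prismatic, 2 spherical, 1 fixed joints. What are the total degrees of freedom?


Given: serial robot with 1 revolute, 2 prismatic, 2 spherical, 1 fixed joints
DOF contribution per joint type: revolute=1, prismatic=1, spherical=3, fixed=0
DOF = 1*1 + 2*1 + 2*3 + 1*0
DOF = 9

9


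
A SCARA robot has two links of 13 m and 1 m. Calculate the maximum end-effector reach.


Given: L1 = 13 m, L2 = 1 m
For a 2-link planar arm, max reach = L1 + L2 (fully extended)
Max reach = 13 + 1
Max reach = 14 m

14 m


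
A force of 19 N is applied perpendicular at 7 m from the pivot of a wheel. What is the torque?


Given: F = 19 N, r = 7 m, angle = 90 deg (perpendicular)
Using tau = F * r * sin(90)
sin(90) = 1
tau = 19 * 7 * 1
tau = 133 Nm

133 Nm


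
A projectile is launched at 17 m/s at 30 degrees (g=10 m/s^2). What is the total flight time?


Given: v0 = 17 m/s, theta = 30 deg, g = 10 m/s^2
sin(30) = 1/2
Using T = 2*v0*sin(theta) / g
T = 2*17*1/2 / 10
T = 17 / 10
T = 17/10 s

17/10 s


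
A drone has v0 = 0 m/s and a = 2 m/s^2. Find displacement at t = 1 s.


Given: v0 = 0 m/s, a = 2 m/s^2, t = 1 s
Using s = v0*t + (1/2)*a*t^2
s = 0*1 + (1/2)*2*1^2
s = 0 + (1/2)*2
s = 0 + 1
s = 1

1 m


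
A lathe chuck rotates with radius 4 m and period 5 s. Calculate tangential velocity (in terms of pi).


Given: radius r = 4 m, period T = 5 s
Using v = 2*pi*r / T
v = 2*pi*4 / 5
v = 8*pi / 5
v = 8/5*pi m/s

8/5*pi m/s


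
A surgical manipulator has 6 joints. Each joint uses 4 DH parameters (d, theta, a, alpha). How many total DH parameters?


Given: 6 joints, 4 DH parameters per joint (d, theta, a, alpha)
Total DH parameters = number_of_joints * 4
Total = 6 * 4
Total = 24

24


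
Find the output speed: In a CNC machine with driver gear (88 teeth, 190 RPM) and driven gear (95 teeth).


Given: N1 = 88 teeth, w1 = 190 RPM, N2 = 95 teeth
Using N1*w1 = N2*w2
w2 = N1*w1 / N2
w2 = 88*190 / 95
w2 = 16720 / 95
w2 = 176 RPM

176 RPM


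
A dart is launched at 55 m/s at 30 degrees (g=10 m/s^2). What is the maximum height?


Given: v0 = 55 m/s, theta = 30 deg, g = 10 m/s^2
sin^2(30) = 1/4
Using H = v0^2 * sin^2(theta) / (2*g)
H = 55^2 * 1/4 / (2*10)
H = 3025 * 1/4 / 20
H = 3025/4 / 20
H = 605/16 m

605/16 m


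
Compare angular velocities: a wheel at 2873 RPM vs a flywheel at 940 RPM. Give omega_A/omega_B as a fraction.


Given: RPM_A = 2873, RPM_B = 940
omega = 2*pi*RPM/60, so omega_A/omega_B = RPM_A / RPM_B
omega_A/omega_B = 2873 / 940
omega_A/omega_B = 2873/940

2873/940


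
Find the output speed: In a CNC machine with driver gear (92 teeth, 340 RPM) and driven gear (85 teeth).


Given: N1 = 92 teeth, w1 = 340 RPM, N2 = 85 teeth
Using N1*w1 = N2*w2
w2 = N1*w1 / N2
w2 = 92*340 / 85
w2 = 31280 / 85
w2 = 368 RPM

368 RPM


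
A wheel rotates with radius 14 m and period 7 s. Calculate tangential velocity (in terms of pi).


Given: radius r = 14 m, period T = 7 s
Using v = 2*pi*r / T
v = 2*pi*14 / 7
v = 28*pi / 7
v = 4*pi m/s

4*pi m/s


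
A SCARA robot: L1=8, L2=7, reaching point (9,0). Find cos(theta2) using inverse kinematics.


Given: L1 = 8, L2 = 7, target (x, y) = (9, 0)
Using cos(theta2) = (x^2 + y^2 - L1^2 - L2^2) / (2*L1*L2)
x^2 + y^2 = 9^2 + 0 = 81
L1^2 + L2^2 = 64 + 49 = 113
Numerator = 81 - 113 = -32
Denominator = 2*8*7 = 112
cos(theta2) = -32/112 = -2/7

-2/7


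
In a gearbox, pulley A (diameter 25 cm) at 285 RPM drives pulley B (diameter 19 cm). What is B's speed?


Given: D1 = 25 cm, w1 = 285 RPM, D2 = 19 cm
Using D1*w1 = D2*w2
w2 = D1*w1 / D2
w2 = 25*285 / 19
w2 = 7125 / 19
w2 = 375 RPM

375 RPM


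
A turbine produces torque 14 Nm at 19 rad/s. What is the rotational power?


Given: tau = 14 Nm, omega = 19 rad/s
Using P = tau * omega
P = 14 * 19
P = 266 W

266 W


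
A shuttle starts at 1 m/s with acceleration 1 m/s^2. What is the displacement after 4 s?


Given: v0 = 1 m/s, a = 1 m/s^2, t = 4 s
Using s = v0*t + (1/2)*a*t^2
s = 1*4 + (1/2)*1*4^2
s = 4 + (1/2)*16
s = 4 + 8
s = 12

12 m


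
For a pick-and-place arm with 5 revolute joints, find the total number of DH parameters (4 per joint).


Given: 5 joints, 4 DH parameters per joint (d, theta, a, alpha)
Total DH parameters = number_of_joints * 4
Total = 5 * 4
Total = 20

20


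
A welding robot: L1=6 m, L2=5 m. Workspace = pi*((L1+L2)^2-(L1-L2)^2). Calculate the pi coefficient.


Given: L1 = 6, L2 = 5
(L1+L2)^2 = (11)^2 = 121
(L1-L2)^2 = (1)^2 = 1
Difference = 121 - 1 = 120
This equals 4*L1*L2 = 4*6*5 = 120
Workspace area = 120*pi

120


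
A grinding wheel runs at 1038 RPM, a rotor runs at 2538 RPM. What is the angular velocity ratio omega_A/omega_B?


Given: RPM_A = 1038, RPM_B = 2538
omega = 2*pi*RPM/60, so omega_A/omega_B = RPM_A / RPM_B
omega_A/omega_B = 1038 / 2538
omega_A/omega_B = 173/423

173/423


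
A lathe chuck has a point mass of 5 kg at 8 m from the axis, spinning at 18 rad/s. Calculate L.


Given: m = 5 kg, r = 8 m, omega = 18 rad/s
For a point mass: I = m*r^2
I = 5*8^2 = 5*64 = 320
L = I*omega = 320*18
L = 5760 kg*m^2/s

5760 kg*m^2/s


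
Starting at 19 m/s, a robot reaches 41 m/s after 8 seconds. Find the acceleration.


Given: initial velocity v0 = 19 m/s, final velocity v = 41 m/s, time t = 8 s
Using a = (v - v0) / t
a = (41 - 19) / 8
a = 22 / 8
a = 11/4 m/s^2

11/4 m/s^2


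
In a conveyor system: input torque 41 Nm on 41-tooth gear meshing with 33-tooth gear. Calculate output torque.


Given: N1 = 41, N2 = 33, T1 = 41 Nm
Using T2/T1 = N2/N1
T2 = T1 * N2 / N1
T2 = 41 * 33 / 41
T2 = 1353 / 41
T2 = 33 Nm

33 Nm


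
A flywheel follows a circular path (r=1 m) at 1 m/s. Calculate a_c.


Given: v = 1 m/s, r = 1 m
Using a_c = v^2 / r
a_c = 1^2 / 1
a_c = 1 / 1
a_c = 1 m/s^2

1 m/s^2


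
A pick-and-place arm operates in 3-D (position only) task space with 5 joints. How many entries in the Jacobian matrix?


Given: task space dimension = 3, joints = 5
Jacobian is a 3 x 5 matrix
Total entries = rows * columns
Total = 3 * 5
Total = 15

15


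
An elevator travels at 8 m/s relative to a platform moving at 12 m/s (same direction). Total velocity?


Given: object velocity = 8 m/s, platform velocity = 12 m/s (same direction)
Using classical velocity addition: v_total = v_object + v_platform
v_total = 8 + 12
v_total = 20 m/s

20 m/s


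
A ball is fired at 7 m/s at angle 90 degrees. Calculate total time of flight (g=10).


Given: v0 = 7 m/s, theta = 90 deg, g = 10 m/s^2
sin(90) = 1
Using T = 2*v0*sin(theta) / g
T = 2*7*1 / 10
T = 14 / 10
T = 7/5 s

7/5 s


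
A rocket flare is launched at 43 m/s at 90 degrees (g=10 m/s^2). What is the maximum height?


Given: v0 = 43 m/s, theta = 90 deg, g = 10 m/s^2
sin^2(90) = 1
Using H = v0^2 * sin^2(theta) / (2*g)
H = 43^2 * 1 / (2*10)
H = 1849 * 1 / 20
H = 1849 / 20
H = 1849/20 m

1849/20 m


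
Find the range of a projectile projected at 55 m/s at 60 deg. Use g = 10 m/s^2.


Given: v0 = 55 m/s, theta = 60 deg, g = 10 m/s^2
sin(2*60) = sin(120) = sqrt(3)/2
Using R = v0^2 * sin(2*theta) / g
R = 55^2 * (sqrt(3)/2) / 10
R = 3025 * sqrt(3) / 20
R = 605/4*sqrt(3) m

605/4*sqrt(3) m


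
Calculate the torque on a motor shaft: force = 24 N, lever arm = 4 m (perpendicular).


Given: F = 24 N, r = 4 m, angle = 90 deg (perpendicular)
Using tau = F * r * sin(90)
sin(90) = 1
tau = 24 * 4 * 1
tau = 96 Nm

96 Nm
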